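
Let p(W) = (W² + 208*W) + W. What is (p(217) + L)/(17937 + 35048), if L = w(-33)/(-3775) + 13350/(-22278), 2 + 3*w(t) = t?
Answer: 777427122056/445600935825 ≈ 1.7447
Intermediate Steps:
p(W) = W² + 209*W
w(t) = -⅔ + t/3
L = -5013634/8409945 (L = (-⅔ + (⅓)*(-33))/(-3775) + 13350/(-22278) = (-⅔ - 11)*(-1/3775) + 13350*(-1/22278) = -35/3*(-1/3775) - 2225/3713 = 7/2265 - 2225/3713 = -5013634/8409945 ≈ -0.59616)
(p(217) + L)/(17937 + 35048) = (217*(209 + 217) - 5013634/8409945)/(17937 + 35048) = (217*426 - 5013634/8409945)/52985 = (92442 - 5013634/8409945)*(1/52985) = (777427122056/8409945)*(1/52985) = 777427122056/445600935825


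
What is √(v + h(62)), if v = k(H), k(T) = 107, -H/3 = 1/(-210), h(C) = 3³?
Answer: √134 ≈ 11.576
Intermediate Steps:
h(C) = 27
H = 1/70 (H = -3/(-210) = -3*(-1/210) = 1/70 ≈ 0.014286)
v = 107
√(v + h(62)) = √(107 + 27) = √134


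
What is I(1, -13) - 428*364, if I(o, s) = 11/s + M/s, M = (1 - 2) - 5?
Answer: -2025301/13 ≈ -1.5579e+5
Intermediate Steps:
M = -6 (M = -1 - 5 = -6)
I(o, s) = 5/s (I(o, s) = 11/s - 6/s = 5/s)
I(1, -13) - 428*364 = 5/(-13) - 428*364 = 5*(-1/13) - 155792 = -5/13 - 155792 = -2025301/13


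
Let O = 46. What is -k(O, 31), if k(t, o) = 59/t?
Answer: -59/46 ≈ -1.2826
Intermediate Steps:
-k(O, 31) = -59/46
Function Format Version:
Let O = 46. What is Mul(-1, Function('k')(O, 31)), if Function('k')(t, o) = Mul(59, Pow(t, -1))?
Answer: Rational(-59, 46) ≈ -1.2826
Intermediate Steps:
Mul(-1, Function('k')(O, 31)) = Mul(-1, Mul(59, Pow(46, -1))) = Mul(-1, Mul(59, Rational(1, 46))) = Mul(-1, Rational(59, 46)) = Rational(-59, 46)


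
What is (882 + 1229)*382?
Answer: 806402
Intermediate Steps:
(882 + 1229)*382 = 2111*382 = 806402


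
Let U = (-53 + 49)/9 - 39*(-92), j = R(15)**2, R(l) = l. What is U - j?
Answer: 30263/9 ≈ 3362.6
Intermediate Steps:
j = 225 (j = 15**2 = 225)
U = 32288/9 (U = -4*1/9 + 3588 = -4/9 + 3588 = 32288/9 ≈ 3587.6)
U - j = 32288/9 - 1*225 = 32288/9 - 225 = 30263/9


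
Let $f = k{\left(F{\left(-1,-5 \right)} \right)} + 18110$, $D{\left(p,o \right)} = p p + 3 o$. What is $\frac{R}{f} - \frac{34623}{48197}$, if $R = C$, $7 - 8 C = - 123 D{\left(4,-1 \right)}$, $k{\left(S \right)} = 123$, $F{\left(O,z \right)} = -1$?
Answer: $- \frac{2486422445}{3515103604} \approx -0.70735$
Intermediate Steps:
$D{\left(p,o \right)} = p^{2} + 3 o$
$C = \frac{803}{4}$ ($C = \frac{7}{8} - \frac{\left(-123\right) \left(4^{2} + 3 \left(-1\right)\right)}{8} = \frac{7}{8} - \frac{\left(-123\right) \left(16 - 3\right)}{8} = \frac{7}{8} - \frac{\left(-123\right) 13}{8} = \frac{7}{8} - - \frac{1599}{8} = \frac{7}{8} + \frac{1599}{8} = \frac{803}{4} \approx 200.75$)
$f = 18233$ ($f = 123 + 18110 = 18233$)
$R = \frac{803}{4} \approx 200.75$
$\frac{R}{f} - \frac{34623}{48197} = \frac{803}{4 \cdot 18233} - \frac{34623}{48197} = \frac{803}{4} \cdot \frac{1}{18233} - \frac{34623}{48197} = \frac{803}{72932} - \frac{34623}{48197} = - \frac{2486422445}{3515103604}$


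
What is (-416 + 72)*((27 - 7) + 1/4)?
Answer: -6966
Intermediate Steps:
(-416 + 72)*((27 - 7) + 1/4) = -344*(20 + 1/4) = -344*81/4 = -6966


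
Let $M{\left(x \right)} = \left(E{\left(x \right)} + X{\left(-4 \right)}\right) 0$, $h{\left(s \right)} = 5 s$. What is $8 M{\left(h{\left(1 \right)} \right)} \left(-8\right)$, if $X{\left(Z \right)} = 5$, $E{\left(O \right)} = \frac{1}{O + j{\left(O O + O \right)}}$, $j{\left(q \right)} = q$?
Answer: $0$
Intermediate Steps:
$E{\left(O \right)} = \frac{1}{O^{2} + 2 O}$ ($E{\left(O \right)} = \frac{1}{O + \left(O O + O\right)} = \frac{1}{O + \left(O^{2} + O\right)} = \frac{1}{O + \left(O + O^{2}\right)} = \frac{1}{O^{2} + 2 O}$)
$M{\left(x \right)} = 0$ ($M{\left(x \right)} = \left(\frac{1}{x \left(2 + x\right)} + 5\right) 0 = \left(5 + \frac{1}{x \left(2 + x\right)}\right) 0 = 0$)
$8 M{\left(h{\left(1 \right)} \right)} \left(-8\right) = 8 \cdot 0 \left(-8\right) = 0 \left(-8\right) = 0$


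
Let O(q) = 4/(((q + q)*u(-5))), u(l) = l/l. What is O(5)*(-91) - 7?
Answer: -217/5 ≈ -43.400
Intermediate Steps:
u(l) = 1
O(q) = 2/q (O(q) = 4/(((q + q)*1)) = 4/(((2*q)*1)) = 4/((2*q)) = 4*(1/(2*q)) = 2/q)
O(5)*(-91) - 7 = (2/5)*(-91) - 7 = (2*(⅕))*(-91) - 7 = (⅖)*(-91) - 7 = -182/5 - 7 = -217/5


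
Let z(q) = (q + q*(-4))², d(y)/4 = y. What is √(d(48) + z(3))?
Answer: √273 ≈ 16.523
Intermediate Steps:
d(y) = 4*y
z(q) = 9*q² (z(q) = (q - 4*q)² = (-3*q)² = 9*q²)
√(d(48) + z(3)) = √(4*48 + 9*3²) = √(192 + 9*9) = √(192 + 81) = √273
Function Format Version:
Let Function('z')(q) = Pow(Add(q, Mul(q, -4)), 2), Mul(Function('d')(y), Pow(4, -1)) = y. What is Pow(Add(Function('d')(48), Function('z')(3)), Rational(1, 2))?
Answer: Pow(273, Rational(1, 2)) ≈ 16.523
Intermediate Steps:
Function('d')(y) = Mul(4, y)
Function('z')(q) = Mul(9, Pow(q, 2)) (Function('z')(q) = Pow(Add(q, Mul(-4, q)), 2) = Pow(Mul(-3, q), 2) = Mul(9, Pow(q, 2)))
Pow(Add(Function('d')(48), Function('z')(3)), Rational(1, 2)) = Pow(Add(Mul(4, 48), Mul(9, Pow(3, 2))), Rational(1, 2)) = Pow(Add(192, Mul(9, 9)), Rational(1, 2)) = Pow(Add(192, 81), Rational(1, 2)) = Pow(273, Rational(1, 2))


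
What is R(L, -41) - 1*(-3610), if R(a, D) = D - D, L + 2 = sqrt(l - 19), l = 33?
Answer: 3610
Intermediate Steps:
L = -2 + sqrt(14) (L = -2 + sqrt(33 - 19) = -2 + sqrt(14) ≈ 1.7417)
R(a, D) = 0
R(L, -41) - 1*(-3610) = 0 - 1*(-3610) = 0 + 3610 = 3610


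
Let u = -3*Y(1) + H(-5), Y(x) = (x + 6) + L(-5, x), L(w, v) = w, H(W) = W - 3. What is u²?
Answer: 196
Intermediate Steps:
H(W) = -3 + W
Y(x) = 1 + x (Y(x) = (x + 6) - 5 = (6 + x) - 5 = 1 + x)
u = -14 (u = -3*(1 + 1) + (-3 - 5) = -3*2 - 8 = -6 - 8 = -14)
u² = (-14)² = 196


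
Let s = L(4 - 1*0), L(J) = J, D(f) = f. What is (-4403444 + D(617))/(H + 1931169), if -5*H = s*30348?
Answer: -7338045/3178151 ≈ -2.3089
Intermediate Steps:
s = 4 (s = 4 - 1*0 = 4 + 0 = 4)
H = -121392/5 (H = -4*30348/5 = -⅕*121392 = -121392/5 ≈ -24278.)
(-4403444 + D(617))/(H + 1931169) = (-4403444 + 617)/(-121392/5 + 1931169) = -4402827/9534453/5 = -4402827*5/9534453 = -7338045/3178151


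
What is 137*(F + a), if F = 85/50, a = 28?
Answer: 40689/10 ≈ 4068.9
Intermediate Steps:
F = 17/10 (F = 85*(1/50) = 17/10 ≈ 1.7000)
137*(F + a) = 137*(17/10 + 28) = 137*(297/10) = 40689/10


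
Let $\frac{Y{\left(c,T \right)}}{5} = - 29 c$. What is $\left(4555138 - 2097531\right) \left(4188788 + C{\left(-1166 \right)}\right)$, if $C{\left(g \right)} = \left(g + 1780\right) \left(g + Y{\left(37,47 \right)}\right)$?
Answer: $439307081678$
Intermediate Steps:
$Y{\left(c,T \right)} = - 145 c$ ($Y{\left(c,T \right)} = 5 \left(- 29 c\right) = - 145 c$)
$C{\left(g \right)} = \left(-5365 + g\right) \left(1780 + g\right)$ ($C{\left(g \right)} = \left(g + 1780\right) \left(g - 5365\right) = \left(1780 + g\right) \left(g - 5365\right) = \left(1780 + g\right) \left(-5365 + g\right) = \left(-5365 + g\right) \left(1780 + g\right)$)
$\left(4555138 - 2097531\right) \left(4188788 + C{\left(-1166 \right)}\right) = \left(4555138 - 2097531\right) \left(4188788 - \left(5369590 - 1359556\right)\right) = 2457607 \left(4188788 + \left(-9549700 + 1359556 + 4180110\right)\right) = 2457607 \left(4188788 - 4010034\right) = 2457607 \cdot 178754 = 439307081678$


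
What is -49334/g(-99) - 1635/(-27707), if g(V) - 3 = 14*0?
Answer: -1366892233/83121 ≈ -16445.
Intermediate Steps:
g(V) = 3 (g(V) = 3 + 14*0 = 3 + 0 = 3)
-49334/g(-99) - 1635/(-27707) = -49334/3 - 1635/(-27707) = -49334*1/3 - 1635*(-1/27707) = -49334/3 + 1635/27707 = -1366892233/83121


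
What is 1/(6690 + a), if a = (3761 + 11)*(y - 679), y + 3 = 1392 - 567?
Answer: 1/546086 ≈ 1.8312e-6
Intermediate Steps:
y = 822 (y = -3 + (1392 - 567) = -3 + 825 = 822)
a = 539396 (a = (3761 + 11)*(822 - 679) = 3772*143 = 539396)
1/(6690 + a) = 1/(6690 + 539396) = 1/546086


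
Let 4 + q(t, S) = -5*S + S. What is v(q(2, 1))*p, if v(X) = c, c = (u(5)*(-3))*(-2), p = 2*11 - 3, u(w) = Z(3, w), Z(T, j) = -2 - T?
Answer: -570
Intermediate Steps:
u(w) = -5 (u(w) = -2 - 1*3 = -2 - 3 = -5)
p = 19 (p = 22 - 3 = 19)
q(t, S) = -4 - 4*S (q(t, S) = -4 + (-5*S + S) = -4 - 4*S)
c = -30 (c = -5*(-3)*(-2) = 15*(-2) = -30)
v(X) = -30
v(q(2, 1))*p = -30*19 = -570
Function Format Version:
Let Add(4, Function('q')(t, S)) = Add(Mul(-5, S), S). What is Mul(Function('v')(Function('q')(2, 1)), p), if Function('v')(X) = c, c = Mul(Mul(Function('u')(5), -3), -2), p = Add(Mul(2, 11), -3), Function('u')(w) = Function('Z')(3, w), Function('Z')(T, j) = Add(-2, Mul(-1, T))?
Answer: -570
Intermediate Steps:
Function('u')(w) = -5 (Function('u')(w) = Add(-2, Mul(-1, 3)) = Add(-2, -3) = -5)
p = 19 (p = Add(22, -3) = 19)
Function('q')(t, S) = Add(-4, Mul(-4, S)) (Function('q')(t, S) = Add(-4, Add(Mul(-5, S), S)) = Add(-4, Mul(-4, S)))
c = -30 (c = Mul(Mul(-5, -3), -2) = Mul(15, -2) = -30)
Function('v')(X) = -30
Mul(Function('v')(Function('q')(2, 1)), p) = Mul(-30, 19) = -570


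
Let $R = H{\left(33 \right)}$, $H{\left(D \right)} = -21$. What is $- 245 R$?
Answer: $5145$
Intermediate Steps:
$R = -21$
$- 245 R = \left(-245\right) \left(-21\right) = 5145$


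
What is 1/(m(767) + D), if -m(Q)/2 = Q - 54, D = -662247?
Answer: -1/663673 ≈ -1.5068e-6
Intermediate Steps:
m(Q) = 108 - 2*Q (m(Q) = -2*(Q - 54) = -2*(-54 + Q) = 108 - 2*Q)
1/(m(767) + D) = 1/((108 - 2*767) - 662247) = 1/((108 - 1534) - 662247) = 1/(-1426 - 662247) = 1/(-663673) = -1/663673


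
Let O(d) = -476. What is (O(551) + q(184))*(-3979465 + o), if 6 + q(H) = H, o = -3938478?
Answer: 2359547014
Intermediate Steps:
q(H) = -6 + H
(O(551) + q(184))*(-3979465 + o) = (-476 + (-6 + 184))*(-3979465 - 3938478) = (-476 + 178)*(-7917943) = -298*(-7917943) = 2359547014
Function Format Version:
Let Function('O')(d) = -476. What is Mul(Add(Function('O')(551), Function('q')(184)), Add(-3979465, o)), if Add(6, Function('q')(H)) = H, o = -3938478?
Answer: 2359547014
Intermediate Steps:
Function('q')(H) = Add(-6, H)
Mul(Add(Function('O')(551), Function('q')(184)), Add(-3979465, o)) = Mul(Add(-476, Add(-6, 184)), Add(-3979465, -3938478)) = Mul(Add(-476, 178), -7917943) = Mul(-298, -7917943) = 2359547014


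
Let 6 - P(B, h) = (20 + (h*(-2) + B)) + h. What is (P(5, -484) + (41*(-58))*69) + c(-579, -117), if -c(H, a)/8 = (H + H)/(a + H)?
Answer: -4773351/29 ≈ -1.6460e+5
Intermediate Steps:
P(B, h) = -14 + h - B (P(B, h) = 6 - ((20 + (h*(-2) + B)) + h) = 6 - ((20 + (-2*h + B)) + h) = 6 - ((20 + (B - 2*h)) + h) = 6 - ((20 + B - 2*h) + h) = 6 - (20 + B - h) = 6 + (-20 + h - B) = -14 + h - B)
c(H, a) = -16*H/(H + a) (c(H, a) = -8*(H + H)/(a + H) = -8*2*H/(H + a) = -16*H/(H + a))
(P(5, -484) + (41*(-58))*69) + c(-579, -117) = ((-14 - 484 - 1*5) + (41*(-58))*69) - 16*(-579)/(-579 - 117) = ((-14 - 484 - 5) - 2378*69) - 16*(-579)/(-696) = (-503 - 164082) - 16*(-579)*(-1/696) = -164585 - 386/29 = -4773351/29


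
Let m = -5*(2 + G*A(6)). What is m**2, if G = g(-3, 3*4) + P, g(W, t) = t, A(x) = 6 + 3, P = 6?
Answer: 672400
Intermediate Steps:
A(x) = 9
G = 18 (G = 3*4 + 6 = 12 + 6 = 18)
m = -820 (m = -5*(2 + 18*9) = -5*(2 + 162) = -5*164 = -820)
m**2 = (-820)**2 = 672400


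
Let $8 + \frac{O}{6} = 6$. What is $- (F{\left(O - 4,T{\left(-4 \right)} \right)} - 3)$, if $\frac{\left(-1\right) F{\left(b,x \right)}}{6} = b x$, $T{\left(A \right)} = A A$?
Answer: $-1533$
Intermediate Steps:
$O = -12$ ($O = -48 + 6 \cdot 6 = -48 + 36 = -12$)
$T{\left(A \right)} = A^{2}$
$F{\left(b,x \right)} = - 6 b x$
$- (F{\left(O - 4,T{\left(-4 \right)} \right)} - 3) = - (- 6 \left(-12 - 4\right) \left(-4\right)^{2} - 3) = - (\left(-6\right) \left(-12 - 4\right) 16 - 3) = - (\left(-6\right) \left(-16\right) 16 - 3) = - (1536 - 3) = \left(-1\right) 1533 = -1533$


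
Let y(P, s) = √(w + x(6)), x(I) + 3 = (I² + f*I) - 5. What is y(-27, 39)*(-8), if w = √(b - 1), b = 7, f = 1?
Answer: -8*√(34 + √6) ≈ -48.299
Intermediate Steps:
x(I) = -8 + I + I² (x(I) = -3 + ((I² + 1*I) - 5) = -3 + ((I² + I) - 5) = -3 + ((I + I²) - 5) = -3 + (-5 + I + I²) = -8 + I + I²)
w = √6 (w = √(7 - 1) = √6 ≈ 2.4495)
y(P, s) = √(34 + √6) (y(P, s) = √(√6 + (-8 + 6 + 6²)) = √(√6 + (-8 + 6 + 36)) = √(√6 + 34) = √(34 + √6))
y(-27, 39)*(-8) = √(34 + √6)*(-8) = -8*√(34 + √6)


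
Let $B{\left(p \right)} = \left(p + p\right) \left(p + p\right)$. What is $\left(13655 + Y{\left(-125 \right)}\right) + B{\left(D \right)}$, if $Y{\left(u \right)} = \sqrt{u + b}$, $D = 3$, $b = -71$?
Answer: $13691 + 14 i \approx 13691.0 + 14.0 i$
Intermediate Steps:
$B{\left(p \right)} = 4 p^{2}$ ($B{\left(p \right)} = 2 p 2 p = 4 p^{2}$)
$Y{\left(u \right)} = \sqrt{-71 + u}$ ($Y{\left(u \right)} = \sqrt{u - 71} = \sqrt{-71 + u}$)
$\left(13655 + Y{\left(-125 \right)}\right) + B{\left(D \right)} = \left(13655 + \sqrt{-71 - 125}\right) + 4 \cdot 3^{2} = \left(13655 + \sqrt{-196}\right) + 4 \cdot 9 = \left(13655 + 14 i\right) + 36 = 13691 + 14 i$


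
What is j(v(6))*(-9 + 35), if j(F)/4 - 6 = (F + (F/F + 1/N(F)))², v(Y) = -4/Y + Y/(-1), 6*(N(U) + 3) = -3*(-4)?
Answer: 47216/9 ≈ 5246.2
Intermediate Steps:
N(U) = -1 (N(U) = -3 + (-3*(-4))/6 = -3 + (⅙)*12 = -3 + 2 = -1)
v(Y) = -Y - 4/Y (v(Y) = -4/Y + Y*(-1) = -4/Y - Y = -Y - 4/Y)
j(F) = 24 + 4*F² (j(F) = 24 + 4*(F + (F/F + 1/(-1)))² = 24 + 4*(F + (1 + 1*(-1)))² = 24 + 4*(F + (1 - 1))² = 24 + 4*(F + 0)² = 24 + 4*F²)
j(v(6))*(-9 + 35) = (24 + 4*(-1*6 - 4/6)²)*(-9 + 35) = (24 + 4*(-6 - 4*⅙)²)*26 = (24 + 4*(-6 - ⅔)²)*26 = (24 + 4*(-20/3)²)*26 = (24 + 4*(400/9))*26 = (24 + 1600/9)*26 = (1816/9)*26 = 47216/9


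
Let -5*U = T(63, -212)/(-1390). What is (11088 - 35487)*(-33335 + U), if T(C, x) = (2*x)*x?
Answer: 2825262222219/3475 ≈ 8.1303e+8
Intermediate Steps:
T(C, x) = 2*x²
U = 44944/3475 (U = -2*(-212)²/(5*(-1390)) = -2*44944*(-1)/(5*1390) = -89888*(-1)/(5*1390) = -⅕*(-44944/695) = 44944/3475 ≈ 12.934)
(11088 - 35487)*(-33335 + U) = (11088 - 35487)*(-33335 + 44944/3475) = -24399*(-115794181/3475) = 2825262222219/3475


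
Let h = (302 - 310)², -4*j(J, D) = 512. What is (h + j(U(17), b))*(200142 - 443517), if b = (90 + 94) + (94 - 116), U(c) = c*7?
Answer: 15576000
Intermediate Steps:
U(c) = 7*c
b = 162 (b = 184 - 22 = 162)
j(J, D) = -128 (j(J, D) = -¼*512 = -128)
h = 64 (h = (-8)² = 64)
(h + j(U(17), b))*(200142 - 443517) = (64 - 128)*(200142 - 443517) = -64*(-243375) = 15576000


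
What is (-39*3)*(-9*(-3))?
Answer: -3159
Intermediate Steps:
(-39*3)*(-9*(-3)) = -117*27 = -3159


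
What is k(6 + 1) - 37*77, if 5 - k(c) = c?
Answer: -2851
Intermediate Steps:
k(c) = 5 - c
k(6 + 1) - 37*77 = (5 - (6 + 1)) - 37*77 = (5 - 1*7) - 2849 = (5 - 7) - 2849 = -2 - 2849 = -2851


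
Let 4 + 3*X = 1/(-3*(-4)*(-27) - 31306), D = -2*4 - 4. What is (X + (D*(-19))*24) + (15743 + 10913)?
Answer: 3048499399/94890 ≈ 32127.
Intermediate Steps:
D = -12 (D = -8 - 4 = -12)
X = -126521/94890 (X = -4/3 + 1/(3*(-3*(-4)*(-27) - 31306)) = -4/3 + 1/(3*(12*(-27) - 31306)) = -4/3 + 1/(3*(-324 - 31306)) = -4/3 + (1/3)/(-31630) = -4/3 + (1/3)*(-1/31630) = -4/3 - 1/94890 = -126521/94890 ≈ -1.3333)
(X + (D*(-19))*24) + (15743 + 10913) = (-126521/94890 - 12*(-19)*24) + (15743 + 10913) = (-126521/94890 + 228*24) + 26656 = (-126521/94890 + 5472) + 26656 = 519111559/94890 + 26656 = 3048499399/94890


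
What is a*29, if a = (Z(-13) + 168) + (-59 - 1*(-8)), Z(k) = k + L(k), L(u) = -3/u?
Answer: 39295/13 ≈ 3022.7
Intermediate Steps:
Z(k) = k - 3/k
a = 1355/13 (a = ((-13 - 3/(-13)) + 168) + (-59 - 1*(-8)) = ((-13 - 3*(-1/13)) + 168) + (-59 + 8) = ((-13 + 3/13) + 168) - 51 = (-166/13 + 168) - 51 = 2018/13 - 51 = 1355/13 ≈ 104.23)
a*29 = (1355/13)*29 = 39295/13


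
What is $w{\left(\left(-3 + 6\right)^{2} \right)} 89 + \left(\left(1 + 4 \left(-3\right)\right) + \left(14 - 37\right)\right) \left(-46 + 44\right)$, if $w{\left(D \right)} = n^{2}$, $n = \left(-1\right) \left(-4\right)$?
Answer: $1492$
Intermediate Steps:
$n = 4$
$w{\left(D \right)} = 16$ ($w{\left(D \right)} = 4^{2} = 16$)
$w{\left(\left(-3 + 6\right)^{2} \right)} 89 + \left(\left(1 + 4 \left(-3\right)\right) + \left(14 - 37\right)\right) \left(-46 + 44\right) = 16 \cdot 89 + \left(\left(1 + 4 \left(-3\right)\right) + \left(14 - 37\right)\right) \left(-46 + 44\right) = 1424 + \left(\left(1 - 12\right) + \left(14 - 37\right)\right) \left(-2\right) = 1424 + \left(-11 - 23\right) \left(-2\right) = 1424 - -68 = 1424 + 68 = 1492$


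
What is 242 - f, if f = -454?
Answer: 696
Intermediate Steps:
242 - f = 242 - 1*(-454) = 242 + 454 = 696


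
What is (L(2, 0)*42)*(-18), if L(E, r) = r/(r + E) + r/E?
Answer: 0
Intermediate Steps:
L(E, r) = r/E + r/(E + r) (L(E, r) = r/(E + r) + r/E = r/E + r/(E + r))
(L(2, 0)*42)*(-18) = ((0*(0 + 2*2)/(2*(2 + 0)))*42)*(-18) = ((0*(½)*(0 + 4)/2)*42)*(-18) = ((0*(½)*(½)*4)*42)*(-18) = (0*42)*(-18) = 0*(-18) = 0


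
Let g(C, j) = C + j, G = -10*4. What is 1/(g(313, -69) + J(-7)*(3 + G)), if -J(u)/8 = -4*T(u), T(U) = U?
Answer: 1/8532 ≈ 0.00011721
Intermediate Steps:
G = -40
J(u) = 32*u (J(u) = -(-32)*u = 32*u)
1/(g(313, -69) + J(-7)*(3 + G)) = 1/((313 - 69) + (32*(-7))*(3 - 40)) = 1/(244 - 224*(-37)) = 1/(244 + 8288) = 1/8532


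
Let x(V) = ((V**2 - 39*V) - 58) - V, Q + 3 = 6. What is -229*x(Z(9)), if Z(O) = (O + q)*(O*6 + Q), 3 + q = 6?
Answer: -100860302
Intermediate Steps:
Q = 3 (Q = -3 + 6 = 3)
q = 3 (q = -3 + 6 = 3)
Z(O) = (3 + O)*(3 + 6*O) (Z(O) = (O + 3)*(O*6 + 3) = (3 + O)*(6*O + 3) = (3 + O)*(3 + 6*O))
x(V) = -58 + V**2 - 40*V (x(V) = (-58 + V**2 - 39*V) - V = -58 + V**2 - 40*V)
-229*x(Z(9)) = -229*(-58 + (9 + 6*9**2 + 21*9)**2 - 40*(9 + 6*9**2 + 21*9)) = -229*(-58 + (9 + 6*81 + 189)**2 - 40*(9 + 6*81 + 189)) = -229*(-58 + (9 + 486 + 189)**2 - 40*(9 + 486 + 189)) = -229*(-58 + 684**2 - 40*684) = -229*(-58 + 467856 - 27360) = -229*440438 = -100860302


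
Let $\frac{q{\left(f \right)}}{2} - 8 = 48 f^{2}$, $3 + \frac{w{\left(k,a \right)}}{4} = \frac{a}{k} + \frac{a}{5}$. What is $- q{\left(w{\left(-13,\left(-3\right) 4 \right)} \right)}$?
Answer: $- \frac{130137616}{4225} \approx -30802.0$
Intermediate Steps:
$w{\left(k,a \right)} = -12 + \frac{4 a}{5} + \frac{4 a}{k}$ ($w{\left(k,a \right)} = -12 + 4 \left(\frac{a}{k} + \frac{a}{5}\right) = -12 + 4 \left(\frac{a}{5} + \frac{a}{k}\right) = -12 + \left(\frac{4 a}{5} + \frac{4 a}{k}\right) = -12 + \frac{4 a}{5} + \frac{4 a}{k}$)
$q{\left(f \right)} = 16 + 96 f^{2}$ ($q{\left(f \right)} = 16 + 2 \cdot 48 f^{2} = 16 + 96 f^{2}$)
$- q{\left(w{\left(-13,\left(-3\right) 4 \right)} \right)} = - (16 + 96 \left(-12 + \frac{4 \left(\left(-3\right) 4\right)}{5} + \frac{4 \left(\left(-3\right) 4\right)}{-13}\right)^{2}) = - (16 + 96 \left(-12 + \frac{4}{5} \left(-12\right) + 4 \left(-12\right) \left(- \frac{1}{13}\right)\right)^{2}) = - (16 + 96 \left(-12 - \frac{48}{5} + \frac{48}{13}\right)^{2}) = - (16 + 96 \left(- \frac{1164}{65}\right)^{2}) = - (16 + 96 \cdot \frac{1354896}{4225}) = - (16 + \frac{130070016}{4225}) = \left(-1\right) \frac{130137616}{4225} = - \frac{130137616}{4225}$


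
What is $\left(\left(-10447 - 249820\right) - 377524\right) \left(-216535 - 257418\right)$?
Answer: $302282957823$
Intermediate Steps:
$\left(\left(-10447 - 249820\right) - 377524\right) \left(-216535 - 257418\right) = \left(-260267 - 377524\right) \left(-473953\right) = \left(-637791\right) \left(-473953\right) = 302282957823$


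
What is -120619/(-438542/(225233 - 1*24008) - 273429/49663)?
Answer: 1205398398611325/76800061871 ≈ 15695.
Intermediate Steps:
-120619/(-438542/(225233 - 1*24008) - 273429/49663) = -120619/(-438542/(225233 - 24008) - 273429*1/49663) = -120619/(-438542/201225 - 273429/49663) = -120619/(-76800061871/9993437175) = -120619*(-9993437175/76800061871) = 1205398398611325/76800061871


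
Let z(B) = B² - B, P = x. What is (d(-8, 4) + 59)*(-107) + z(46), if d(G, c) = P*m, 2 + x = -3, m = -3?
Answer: -5848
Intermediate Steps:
x = -5 (x = -2 - 3 = -5)
P = -5
d(G, c) = 15 (d(G, c) = -5*(-3) = 15)
(d(-8, 4) + 59)*(-107) + z(46) = (15 + 59)*(-107) + 46*(-1 + 46) = 74*(-107) + 46*45 = -7918 + 2070 = -5848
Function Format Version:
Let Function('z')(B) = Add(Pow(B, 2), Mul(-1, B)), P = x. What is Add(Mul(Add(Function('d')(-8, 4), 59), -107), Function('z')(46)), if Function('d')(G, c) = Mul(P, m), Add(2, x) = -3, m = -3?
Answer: -5848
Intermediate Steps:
x = -5 (x = Add(-2, -3) = -5)
P = -5
Function('d')(G, c) = 15 (Function('d')(G, c) = Mul(-5, -3) = 15)
Add(Mul(Add(Function('d')(-8, 4), 59), -107), Function('z')(46)) = Add(Mul(Add(15, 59), -107), Mul(46, Add(-1, 46))) = Add(Mul(74, -107), Mul(46, 45)) = Add(-7918, 2070) = -5848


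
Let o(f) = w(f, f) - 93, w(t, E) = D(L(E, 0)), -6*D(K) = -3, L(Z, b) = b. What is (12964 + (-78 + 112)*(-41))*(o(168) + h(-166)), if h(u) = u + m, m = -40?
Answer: -3453645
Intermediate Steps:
D(K) = ½ (D(K) = -⅙*(-3) = ½)
w(t, E) = ½
h(u) = -40 + u (h(u) = u - 40 = -40 + u)
o(f) = -185/2 (o(f) = ½ - 93 = -185/2)
(12964 + (-78 + 112)*(-41))*(o(168) + h(-166)) = (12964 + (-78 + 112)*(-41))*(-185/2 + (-40 - 166)) = (12964 + 34*(-41))*(-185/2 - 206) = (12964 - 1394)*(-597/2) = 11570*(-597/2) = -3453645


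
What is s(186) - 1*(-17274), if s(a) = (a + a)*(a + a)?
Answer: 155658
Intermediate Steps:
s(a) = 4*a**2 (s(a) = (2*a)*(2*a) = 4*a**2)
s(186) - 1*(-17274) = 4*186**2 - 1*(-17274) = 4*34596 + 17274 = 138384 + 17274 = 155658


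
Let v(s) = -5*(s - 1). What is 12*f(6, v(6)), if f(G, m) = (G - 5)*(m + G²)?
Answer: 132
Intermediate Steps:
v(s) = 5 - 5*s (v(s) = -5*(-1 + s) = 5 - 5*s)
f(G, m) = (-5 + G)*(m + G²)
12*f(6, v(6)) = 12*(6³ - 5*(5 - 5*6) - 5*6² + 6*(5 - 5*6)) = 12*(216 - 5*(5 - 30) - 5*36 + 6*(5 - 30)) = 12*(216 - 5*(-25) - 180 + 6*(-25)) = 12*(216 + 125 - 180 - 150) = 12*11 = 132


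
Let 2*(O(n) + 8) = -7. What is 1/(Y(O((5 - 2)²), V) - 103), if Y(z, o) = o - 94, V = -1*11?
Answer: -1/208 ≈ -0.0048077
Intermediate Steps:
O(n) = -23/2 (O(n) = -8 + (½)*(-7) = -8 - 7/2 = -23/2)
V = -11
Y(z, o) = -94 + o
1/(Y(O((5 - 2)²), V) - 103) = 1/((-94 - 11) - 103) = 1/(-105 - 103) = 1/(-208) = -1/208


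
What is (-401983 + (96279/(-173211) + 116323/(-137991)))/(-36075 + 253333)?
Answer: -678103879325/366490572882 ≈ -1.8503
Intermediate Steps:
(-401983 + (96279/(-173211) + 116323/(-137991)))/(-36075 + 253333) = (-401983 + (96279*(-1/173211) + 116323*(-1/137991)))/217258 = (-401983 + (-32093/57737 - 116323/137991))*(1/217258) = (-401983 - 11144686214/7967186367)*(1/217258) = -3202684622051975/7967186367*1/217258 = -678103879325/366490572882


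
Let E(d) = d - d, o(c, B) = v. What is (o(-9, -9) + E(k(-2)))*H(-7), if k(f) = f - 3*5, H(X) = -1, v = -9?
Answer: 9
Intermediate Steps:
o(c, B) = -9
k(f) = -15 + f (k(f) = f - 15 = -15 + f)
E(d) = 0
(o(-9, -9) + E(k(-2)))*H(-7) = (-9 + 0)*(-1) = -9*(-1) = 9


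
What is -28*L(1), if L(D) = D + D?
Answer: -56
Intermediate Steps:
L(D) = 2*D
-28*L(1) = -56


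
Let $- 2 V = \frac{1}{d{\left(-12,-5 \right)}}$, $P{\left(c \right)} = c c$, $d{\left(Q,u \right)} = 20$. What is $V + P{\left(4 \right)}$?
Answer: $\frac{639}{40} \approx 15.975$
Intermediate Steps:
$P{\left(c \right)} = c^{2}$
$V = - \frac{1}{40}$ ($V = - \frac{1}{2 \cdot 20} = \left(- \frac{1}{2}\right) \frac{1}{20} = - \frac{1}{40} \approx -0.025$)
$V + P{\left(4 \right)} = - \frac{1}{40} + 4^{2} = - \frac{1}{40} + 16 = \frac{639}{40}$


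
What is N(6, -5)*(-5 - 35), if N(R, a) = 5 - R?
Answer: 40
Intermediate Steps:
N(6, -5)*(-5 - 35) = (5 - 1*6)*(-5 - 35) = (5 - 6)*(-40) = -1*(-40) = 40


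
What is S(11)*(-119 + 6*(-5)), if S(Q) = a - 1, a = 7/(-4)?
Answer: 1639/4 ≈ 409.75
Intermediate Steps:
a = -7/4 (a = 7*(-¼) = -7/4 ≈ -1.7500)
S(Q) = -11/4 (S(Q) = -7/4 - 1 = -11/4)
S(11)*(-119 + 6*(-5)) = -11*(-119 + 6*(-5))/4 = -11*(-119 - 30)/4 = -11/4*(-149) = 1639/4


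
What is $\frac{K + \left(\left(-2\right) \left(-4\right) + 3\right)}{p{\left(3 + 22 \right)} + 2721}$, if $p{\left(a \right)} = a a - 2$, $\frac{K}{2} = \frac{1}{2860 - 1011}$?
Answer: $\frac{20341}{6183056} \approx 0.0032898$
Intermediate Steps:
$K = \frac{2}{1849}$ ($K = \frac{2}{2860 - 1011} = \frac{2}{1849} \approx 0.0010817$)
$p{\left(a \right)} = -2 + a^{2}$ ($p{\left(a \right)} = a^{2} - 2 = -2 + a^{2}$)
$\frac{K + \left(\left(-2\right) \left(-4\right) + 3\right)}{p{\left(3 + 22 \right)} + 2721} = \frac{\frac{2}{1849} + \left(\left(-2\right) \left(-4\right) + 3\right)}{\left(-2 + \left(3 + 22\right)^{2}\right) + 2721} = \frac{\frac{2}{1849} + \left(8 + 3\right)}{\left(-2 + 25^{2}\right) + 2721} = \frac{\frac{2}{1849} + 11}{\left(-2 + 625\right) + 2721} = \frac{20341}{1849 \left(623 + 2721\right)} = \frac{20341}{1849 \cdot 3344} = \frac{20341}{1849} \cdot \frac{1}{3344} = \frac{20341}{6183056}$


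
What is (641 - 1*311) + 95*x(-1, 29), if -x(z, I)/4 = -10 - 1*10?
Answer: 7930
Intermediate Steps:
x(z, I) = 80 (x(z, I) = -4*(-10 - 1*10) = -4*(-10 - 10) = -4*(-20) = 80)
(641 - 1*311) + 95*x(-1, 29) = (641 - 1*311) + 95*80 = (641 - 311) + 7600 = 330 + 7600 = 7930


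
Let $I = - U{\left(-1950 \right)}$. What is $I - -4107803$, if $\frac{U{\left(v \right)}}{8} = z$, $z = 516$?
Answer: $4103675$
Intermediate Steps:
$U{\left(v \right)} = 4128$ ($U{\left(v \right)} = 8 \cdot 516 = 4128$)
$I = -4128$ ($I = \left(-1\right) 4128 = -4128$)
$I - -4107803 = -4128 - -4107803 = -4128 + 4107803 = 4103675$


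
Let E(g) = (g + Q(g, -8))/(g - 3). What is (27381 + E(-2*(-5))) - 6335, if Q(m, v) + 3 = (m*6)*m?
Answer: 147929/7 ≈ 21133.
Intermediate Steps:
Q(m, v) = -3 + 6*m² (Q(m, v) = -3 + (m*6)*m = -3 + (6*m)*m = -3 + 6*m²)
E(g) = (-3 + g + 6*g²)/(-3 + g) (E(g) = (g + (-3 + 6*g²))/(g - 3) = (-3 + g + 6*g²)/(-3 + g))
(27381 + E(-2*(-5))) - 6335 = (27381 + (-3 - 2*(-5) + 6*(-2*(-5))²)/(-3 - 2*(-5))) - 6335 = (27381 + (-3 + 10 + 6*10²)/(-3 + 10)) - 6335 = (27381 + (-3 + 10 + 6*100)/7) - 6335 = (27381 + (-3 + 10 + 600)/7) - 6335 = (27381 + (⅐)*607) - 6335 = (27381 + 607/7) - 6335 = 192274/7 - 6335 = 147929/7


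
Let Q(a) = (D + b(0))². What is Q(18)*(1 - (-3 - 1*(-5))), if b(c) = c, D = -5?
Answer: -25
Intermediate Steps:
Q(a) = 25 (Q(a) = (-5 + 0)² = (-5)² = 25)
Q(18)*(1 - (-3 - 1*(-5))) = 25*(1 - (-3 - 1*(-5))) = 25*(1 - (-3 + 5)) = 25*(1 - 1*2) = 25*(1 - 2) = 25*(-1) = -25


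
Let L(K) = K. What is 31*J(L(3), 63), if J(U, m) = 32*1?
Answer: 992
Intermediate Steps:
J(U, m) = 32
31*J(L(3), 63) = 31*32 = 992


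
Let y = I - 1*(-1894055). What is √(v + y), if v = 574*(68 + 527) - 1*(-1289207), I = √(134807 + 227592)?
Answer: √(3524792 + √362399) ≈ 1877.6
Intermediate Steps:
I = √362399 ≈ 602.00
v = 1630737 (v = 574*595 + 1289207 = 341530 + 1289207 = 1630737)
y = 1894055 + √362399 (y = √362399 - 1*(-1894055) = √362399 + 1894055 = 1894055 + √362399 ≈ 1.8947e+6)
√(v + y) = √(1630737 + (1894055 + √362399)) = √(3524792 + √362399)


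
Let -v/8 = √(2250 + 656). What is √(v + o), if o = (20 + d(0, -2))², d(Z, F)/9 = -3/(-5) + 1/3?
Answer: 2*√(5041 - 50*√2906)/5 ≈ 19.373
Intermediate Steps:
d(Z, F) = 42/5 (d(Z, F) = 9*(-3/(-5) + 1/3) = 9*(-3*(-⅕) + 1*(⅓)) = 9*(⅗ + ⅓) = 9*(14/15) = 42/5)
v = -8*√2906 (v = -8*√(2250 + 656) = -8*√2906 ≈ -431.26)
o = 20164/25 (o = (20 + 42/5)² = (142/5)² = 20164/25 ≈ 806.56)
√(v + o) = √(-8*√2906 + 20164/25) = √(20164/25 - 8*√2906)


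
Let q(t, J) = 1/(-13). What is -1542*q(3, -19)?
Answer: 1542/13 ≈ 118.62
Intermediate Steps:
q(t, J) = -1/13
-1542*q(3, -19) = -1542*(-1/13) = 1542/13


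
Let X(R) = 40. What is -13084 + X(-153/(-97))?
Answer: -13044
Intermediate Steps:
-13084 + X(-153/(-97)) = -13084 + 40 = -13044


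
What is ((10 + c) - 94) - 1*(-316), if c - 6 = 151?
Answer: 389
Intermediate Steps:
c = 157 (c = 6 + 151 = 157)
((10 + c) - 94) - 1*(-316) = ((10 + 157) - 94) - 1*(-316) = (167 - 94) + 316 = 73 + 316 = 389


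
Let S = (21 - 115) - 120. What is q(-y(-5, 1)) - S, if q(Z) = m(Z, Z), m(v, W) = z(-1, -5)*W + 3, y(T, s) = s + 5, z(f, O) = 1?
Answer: 211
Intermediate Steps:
y(T, s) = 5 + s
m(v, W) = 3 + W (m(v, W) = 1*W + 3 = W + 3 = 3 + W)
q(Z) = 3 + Z
S = -214 (S = -94 - 120 = -214)
q(-y(-5, 1)) - S = (3 - (5 + 1)) - 1*(-214) = (3 - 1*6) + 214 = (3 - 6) + 214 = -3 + 214 = 211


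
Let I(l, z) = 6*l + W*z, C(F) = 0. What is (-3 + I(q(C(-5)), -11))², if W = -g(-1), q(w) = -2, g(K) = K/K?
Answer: 16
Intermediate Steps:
g(K) = 1
W = -1 (W = -1*1 = -1)
I(l, z) = -z + 6*l (I(l, z) = 6*l - z = -z + 6*l)
(-3 + I(q(C(-5)), -11))² = (-3 + (-1*(-11) + 6*(-2)))² = (-3 + (11 - 12))² = (-3 - 1)² = (-4)² = 16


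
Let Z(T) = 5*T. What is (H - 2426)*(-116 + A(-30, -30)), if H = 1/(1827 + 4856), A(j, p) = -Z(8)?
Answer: 2529221292/6683 ≈ 3.7846e+5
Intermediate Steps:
A(j, p) = -40 (A(j, p) = -5*8 = -1*40 = -40)
H = 1/6683 ≈ 0.00014963
(H - 2426)*(-116 + A(-30, -30)) = (1/6683 - 2426)*(-116 - 40) = -16212957/6683*(-156) = 2529221292/6683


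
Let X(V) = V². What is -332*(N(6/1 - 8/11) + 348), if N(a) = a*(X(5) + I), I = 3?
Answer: -1810064/11 ≈ -1.6455e+5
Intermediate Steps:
N(a) = 28*a (N(a) = a*(5² + 3) = a*(25 + 3) = a*28 = 28*a)
-332*(N(6/1 - 8/11) + 348) = -332*(28*(6/1 - 8/11) + 348) = -332*(28*(6*1 - 8*1/11) + 348) = -332*(28*(6 - 8/11) + 348) = -332*(28*(58/11) + 348) = -332*(1624/11 + 348) = -332*5452/11 = -1810064/11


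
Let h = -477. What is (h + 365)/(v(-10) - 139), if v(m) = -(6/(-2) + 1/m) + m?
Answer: 1120/1459 ≈ 0.76765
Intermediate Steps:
v(m) = 3 + m - 1/m (v(m) = -(6*(-½) + 1/m) + m = -(-3 + 1/m) + m = (3 - 1/m) + m = 3 + m - 1/m)
(h + 365)/(v(-10) - 139) = (-477 + 365)/((3 - 10 - 1/(-10)) - 139) = -112/((3 - 10 - 1*(-⅒)) - 139) = -112/((3 - 10 + ⅒) - 139) = -112/(-69/10 - 139) = -112/(-1459/10) = -112*(-10/1459) = 1120/1459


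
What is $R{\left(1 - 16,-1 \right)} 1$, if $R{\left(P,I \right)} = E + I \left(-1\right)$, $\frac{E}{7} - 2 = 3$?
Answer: $36$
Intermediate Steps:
$E = 35$ ($E = 14 + 7 \cdot 3 = 14 + 21 = 35$)
$R{\left(P,I \right)} = 35 - I$ ($R{\left(P,I \right)} = 35 + I \left(-1\right) = 35 - I$)
$R{\left(1 - 16,-1 \right)} 1 = \left(35 - -1\right) 1 = \left(35 + 1\right) 1 = 36 \cdot 1 = 36$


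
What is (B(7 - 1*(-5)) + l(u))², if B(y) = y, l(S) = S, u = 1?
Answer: 169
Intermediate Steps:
(B(7 - 1*(-5)) + l(u))² = ((7 - 1*(-5)) + 1)² = ((7 + 5) + 1)² = (12 + 1)² = 13² = 169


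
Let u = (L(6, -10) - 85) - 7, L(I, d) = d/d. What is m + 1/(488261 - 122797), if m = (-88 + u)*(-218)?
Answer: 14261136209/365464 ≈ 39022.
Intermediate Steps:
L(I, d) = 1
u = -91 (u = (1 - 85) - 7 = -84 - 7 = -91)
m = 39022 (m = (-88 - 91)*(-218) = -179*(-218) = 39022)
m + 1/(488261 - 122797) = 39022 + 1/(488261 - 122797) = 39022 + 1/365464 = 14261136209/365464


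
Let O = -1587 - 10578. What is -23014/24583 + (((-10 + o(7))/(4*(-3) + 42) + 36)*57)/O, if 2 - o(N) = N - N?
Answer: -1650179822/1495260975 ≈ -1.1036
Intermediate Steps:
o(N) = 2 (o(N) = 2 - (N - N) = 2 - 1*0 = 2 + 0 = 2)
O = -12165
-23014/24583 + (((-10 + o(7))/(4*(-3) + 42) + 36)*57)/O = -23014/24583 + (((-10 + 2)/(4*(-3) + 42) + 36)*57)/(-12165) = -23014*1/24583 + ((-8/(-12 + 42) + 36)*57)*(-1/12165) = -23014/24583 + ((-8/30 + 36)*57)*(-1/12165) = -23014/24583 + ((-8*1/30 + 36)*57)*(-1/12165) = -23014/24583 + ((-4/15 + 36)*57)*(-1/12165) = -23014/24583 + ((536/15)*57)*(-1/12165) = -23014/24583 + (10184/5)*(-1/12165) = -23014/24583 - 10184/60825 = -1650179822/1495260975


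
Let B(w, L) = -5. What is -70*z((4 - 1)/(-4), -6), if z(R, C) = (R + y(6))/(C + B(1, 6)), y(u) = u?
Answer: 735/22 ≈ 33.409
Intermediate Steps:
z(R, C) = (6 + R)/(-5 + C) (z(R, C) = (R + 6)/(C - 5) = (6 + R)/(-5 + C))
-70*z((4 - 1)/(-4), -6) = -70*(6 + (4 - 1)/(-4))/(-5 - 6) = -70*(6 + 3*(-1/4))/(-11) = -(-70)*(6 - 3/4)/11 = -(-70)*21/(11*4) = -70*(-21/44) = 735/22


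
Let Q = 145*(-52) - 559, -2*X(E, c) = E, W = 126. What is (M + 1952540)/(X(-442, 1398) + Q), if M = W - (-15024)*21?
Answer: -1134085/3939 ≈ -287.91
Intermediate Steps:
X(E, c) = -E/2
Q = -8099 (Q = -7540 - 559 = -8099)
M = 315630 (M = 126 - (-15024)*21 = 126 - 939*(-336) = 126 + 315504 = 315630)
(M + 1952540)/(X(-442, 1398) + Q) = (315630 + 1952540)/(-½*(-442) - 8099) = 2268170/(221 - 8099) = 2268170/(-7878) = 2268170*(-1/7878) = -1134085/3939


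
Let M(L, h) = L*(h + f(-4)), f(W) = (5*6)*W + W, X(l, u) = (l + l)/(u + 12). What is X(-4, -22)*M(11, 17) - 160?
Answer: -5508/5 ≈ -1101.6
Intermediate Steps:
X(l, u) = 2*l/(12 + u) (X(l, u) = (2*l)/(12 + u) = 2*l/(12 + u))
f(W) = 31*W (f(W) = 30*W + W = 31*W)
M(L, h) = L*(-124 + h) (M(L, h) = L*(h + 31*(-4)) = L*(h - 124) = L*(-124 + h))
X(-4, -22)*M(11, 17) - 160 = (2*(-4)/(12 - 22))*(11*(-124 + 17)) - 160 = (2*(-4)/(-10))*(11*(-107)) - 160 = (2*(-4)*(-⅒))*(-1177) - 160 = (⅘)*(-1177) - 160 = -4708/5 - 160 = -5508/5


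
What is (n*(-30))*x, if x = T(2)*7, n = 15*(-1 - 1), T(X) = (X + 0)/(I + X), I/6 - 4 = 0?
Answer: 6300/13 ≈ 484.62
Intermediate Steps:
I = 24 (I = 24 + 6*0 = 24 + 0 = 24)
T(X) = X/(24 + X) (T(X) = (X + 0)/(24 + X) = X/(24 + X))
n = -30 (n = 15*(-2) = -30)
x = 7/13 (x = (2/(24 + 2))*7 = (2/26)*7 = (2*(1/26))*7 = (1/13)*7 = 7/13 ≈ 0.53846)
(n*(-30))*x = -30*(-30)*(7/13) = 900*(7/13) = 6300/13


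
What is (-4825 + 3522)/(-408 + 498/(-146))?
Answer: 95119/30033 ≈ 3.1671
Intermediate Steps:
(-4825 + 3522)/(-408 + 498/(-146)) = -1303/(-408 + 498*(-1/146)) = -1303/(-408 - 249/73) = -1303/(-30033/73) = -1303*(-73/30033) = 95119/30033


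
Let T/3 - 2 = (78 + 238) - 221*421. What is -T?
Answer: 278169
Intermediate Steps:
T = -278169 (T = 6 + 3*((78 + 238) - 221*421) = 6 + 3*(316 - 93041) = 6 + 3*(-92725) = 6 - 278175 = -278169)
-T = -1*(-278169) = 278169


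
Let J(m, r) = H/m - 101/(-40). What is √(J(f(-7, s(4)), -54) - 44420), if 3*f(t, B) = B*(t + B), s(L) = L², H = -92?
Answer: I*√159909810/60 ≈ 210.76*I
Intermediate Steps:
f(t, B) = B*(B + t)/3 (f(t, B) = (B*(t + B))/3 = (B*(B + t))/3 = B*(B + t)/3)
J(m, r) = 101/40 - 92/m (J(m, r) = -92/m - 101/(-40) = -92/m - 101*(-1/40) = -92/m + 101/40 = 101/40 - 92/m)
√(J(f(-7, s(4)), -54) - 44420) = √((101/40 - 92*3/(16*(4² - 7))) - 44420) = √((101/40 - 92*3/(16*(16 - 7))) - 44420) = √((101/40 - 92/((⅓)*16*9)) - 44420) = √((101/40 - 92/48) - 44420) = √((101/40 - 92*1/48) - 44420) = √((101/40 - 23/12) - 44420) = √(73/120 - 44420) = √(-5330327/120) = I*√159909810/60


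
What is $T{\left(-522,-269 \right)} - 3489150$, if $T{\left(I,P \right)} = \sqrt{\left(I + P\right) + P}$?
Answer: $-3489150 + 2 i \sqrt{265} \approx -3.4892 \cdot 10^{6} + 32.558 i$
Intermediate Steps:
$T{\left(I,P \right)} = \sqrt{I + 2 P}$
$T{\left(-522,-269 \right)} - 3489150 = \sqrt{-522 + 2 \left(-269\right)} - 3489150 = \sqrt{-522 - 538} - 3489150 = \sqrt{-1060} - 3489150 = 2 i \sqrt{265} - 3489150 = -3489150 + 2 i \sqrt{265}$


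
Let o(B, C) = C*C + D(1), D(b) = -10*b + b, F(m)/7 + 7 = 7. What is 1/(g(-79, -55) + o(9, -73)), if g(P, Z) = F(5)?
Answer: 1/5320 ≈ 0.00018797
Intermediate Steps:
F(m) = 0 (F(m) = -49 + 7*7 = -49 + 49 = 0)
g(P, Z) = 0
D(b) = -9*b
o(B, C) = -9 + C² (o(B, C) = C*C - 9*1 = C² - 9 = -9 + C²)
1/(g(-79, -55) + o(9, -73)) = 1/(0 + (-9 + (-73)²)) = 1/(0 + (-9 + 5329)) = 1/(0 + 5320) = 1/5320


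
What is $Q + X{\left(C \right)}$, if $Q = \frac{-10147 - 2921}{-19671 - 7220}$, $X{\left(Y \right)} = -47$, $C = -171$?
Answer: $- \frac{1250809}{26891} \approx -46.514$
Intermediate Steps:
$Q = \frac{13068}{26891}$ ($Q = - \frac{13068}{-26891} = \left(-13068\right) \left(- \frac{1}{26891}\right) = \frac{13068}{26891} \approx 0.48596$)
$Q + X{\left(C \right)} = \frac{13068}{26891} - 47 = - \frac{1250809}{26891}$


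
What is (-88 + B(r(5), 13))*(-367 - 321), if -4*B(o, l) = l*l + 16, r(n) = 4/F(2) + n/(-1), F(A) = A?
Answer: 92364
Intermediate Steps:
r(n) = 2 - n (r(n) = 4/2 + n/(-1) = 4*(½) + n*(-1) = 2 - n)
B(o, l) = -4 - l²/4 (B(o, l) = -(l*l + 16)/4 = -(l² + 16)/4 = -(16 + l²)/4 = -4 - l²/4)
(-88 + B(r(5), 13))*(-367 - 321) = (-88 + (-4 - ¼*13²))*(-367 - 321) = (-88 + (-4 - ¼*169))*(-688) = (-88 + (-4 - 169/4))*(-688) = (-88 - 185/4)*(-688) = -537/4*(-688) = 92364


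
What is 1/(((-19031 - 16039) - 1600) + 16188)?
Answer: -1/20482 ≈ -4.8823e-5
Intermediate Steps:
1/(((-19031 - 16039) - 1600) + 16188) = 1/((-35070 - 1600) + 16188) = 1/(-36670 + 16188) = 1/(-20482) = -1/20482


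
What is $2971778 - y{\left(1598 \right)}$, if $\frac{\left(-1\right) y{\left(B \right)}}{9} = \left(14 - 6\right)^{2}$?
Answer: $2972354$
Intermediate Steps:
$y{\left(B \right)} = -576$ ($y{\left(B \right)} = - 9 \left(14 - 6\right)^{2} = - 9 \cdot 8^{2} = \left(-9\right) 64 = -576$)
$2971778 - y{\left(1598 \right)} = 2971778 - -576 = 2971778 + 576 = 2972354$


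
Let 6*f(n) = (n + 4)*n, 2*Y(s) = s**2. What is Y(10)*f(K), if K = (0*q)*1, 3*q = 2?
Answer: 0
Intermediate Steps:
q = 2/3 (q = (1/3)*2 = 2/3 ≈ 0.66667)
K = 0 (K = (0*(2/3))*1 = 0*1 = 0)
Y(s) = s**2/2
f(n) = n*(4 + n)/6 (f(n) = ((n + 4)*n)/6 = ((4 + n)*n)/6 = (n*(4 + n))/6 = n*(4 + n)/6)
Y(10)*f(K) = ((1/2)*10**2)*((1/6)*0*(4 + 0)) = ((1/2)*100)*((1/6)*0*4) = 50*0 = 0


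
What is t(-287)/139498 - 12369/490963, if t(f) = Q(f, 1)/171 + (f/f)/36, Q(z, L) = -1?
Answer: -393400318921/15615345298872 ≈ -0.025193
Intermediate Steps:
t(f) = 5/228 (t(f) = -1/171 + (f/f)/36 = -1*1/171 + 1*(1/36) = -1/171 + 1/36 = 5/228)
t(-287)/139498 - 12369/490963 = (5/228)/139498 - 12369/490963 = (5/228)*(1/139498) - 12369*1/490963 = 5/31805544 - 12369/490963 = -393400318921/15615345298872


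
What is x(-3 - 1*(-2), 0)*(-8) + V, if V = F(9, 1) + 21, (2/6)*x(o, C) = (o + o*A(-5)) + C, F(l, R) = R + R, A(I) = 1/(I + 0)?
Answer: 211/5 ≈ 42.200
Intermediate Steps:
A(I) = 1/I
F(l, R) = 2*R
x(o, C) = 3*C + 12*o/5 (x(o, C) = 3*((o + o/(-5)) + C) = 3*((o + o*(-1/5)) + C) = 3*((o - o/5) + C) = 3*(4*o/5 + C) = 3*(C + 4*o/5) = 3*C + 12*o/5)
V = 23 (V = 2*1 + 21 = 2 + 21 = 23)
x(-3 - 1*(-2), 0)*(-8) + V = (3*0 + 12*(-3 - 1*(-2))/5)*(-8) + 23 = (0 + 12*(-3 + 2)/5)*(-8) + 23 = (0 + (12/5)*(-1))*(-8) + 23 = (0 - 12/5)*(-8) + 23 = -12/5*(-8) + 23 = 96/5 + 23 = 211/5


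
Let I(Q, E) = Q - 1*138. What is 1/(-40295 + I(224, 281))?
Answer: -1/40209 ≈ -2.4870e-5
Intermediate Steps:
I(Q, E) = -138 + Q (I(Q, E) = Q - 138 = -138 + Q)
1/(-40295 + I(224, 281)) = 1/(-40295 + (-138 + 224)) = 1/(-40295 + 86) = 1/(-40209) = -1/40209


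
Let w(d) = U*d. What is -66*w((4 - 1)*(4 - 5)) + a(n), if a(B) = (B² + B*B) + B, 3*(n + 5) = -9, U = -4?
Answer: -672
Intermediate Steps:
n = -8 (n = -5 + (⅓)*(-9) = -5 - 3 = -8)
a(B) = B + 2*B² (a(B) = (B² + B²) + B = 2*B² + B = B + 2*B²)
w(d) = -4*d
-66*w((4 - 1)*(4 - 5)) + a(n) = -(-264)*(4 - 1)*(4 - 5) - 8*(1 + 2*(-8)) = -(-264)*3*(-1) - 8*(1 - 16) = -(-264)*(-3) - 8*(-15) = -66*12 + 120 = -792 + 120 = -672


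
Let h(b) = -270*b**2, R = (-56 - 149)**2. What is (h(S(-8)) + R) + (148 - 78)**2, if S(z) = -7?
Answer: 33695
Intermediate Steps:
R = 42025 (R = (-205)**2 = 42025)
(h(S(-8)) + R) + (148 - 78)**2 = (-270*(-7)**2 + 42025) + (148 - 78)**2 = (-270*49 + 42025) + 70**2 = (-13230 + 42025) + 4900 = 28795 + 4900 = 33695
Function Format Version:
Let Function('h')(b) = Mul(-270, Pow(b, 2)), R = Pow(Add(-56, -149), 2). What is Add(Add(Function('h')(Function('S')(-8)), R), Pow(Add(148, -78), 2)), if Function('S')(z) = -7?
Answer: 33695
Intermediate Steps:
R = 42025 (R = Pow(-205, 2) = 42025)
Add(Add(Function('h')(Function('S')(-8)), R), Pow(Add(148, -78), 2)) = Add(Add(Mul(-270, Pow(-7, 2)), 42025), Pow(Add(148, -78), 2)) = Add(Add(Mul(-270, 49), 42025), Pow(70, 2)) = Add(Add(-13230, 42025), 4900) = Add(28795, 4900) = 33695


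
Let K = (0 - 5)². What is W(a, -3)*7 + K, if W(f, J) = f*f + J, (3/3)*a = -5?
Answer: 179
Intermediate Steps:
a = -5
W(f, J) = J + f² (W(f, J) = f² + J = J + f²)
K = 25 (K = (-5)² = 25)
W(a, -3)*7 + K = (-3 + (-5)²)*7 + 25 = (-3 + 25)*7 + 25 = 22*7 + 25 = 154 + 25 = 179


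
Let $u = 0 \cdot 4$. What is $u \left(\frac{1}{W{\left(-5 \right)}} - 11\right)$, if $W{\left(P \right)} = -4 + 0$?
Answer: $0$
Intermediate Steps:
$W{\left(P \right)} = -4$
$u = 0$
$u \left(\frac{1}{W{\left(-5 \right)}} - 11\right) = 0 \left(\frac{1}{-4} - 11\right) = 0 \left(- \frac{1}{4} - 11\right) = 0 \left(- \frac{45}{4}\right) = 0$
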